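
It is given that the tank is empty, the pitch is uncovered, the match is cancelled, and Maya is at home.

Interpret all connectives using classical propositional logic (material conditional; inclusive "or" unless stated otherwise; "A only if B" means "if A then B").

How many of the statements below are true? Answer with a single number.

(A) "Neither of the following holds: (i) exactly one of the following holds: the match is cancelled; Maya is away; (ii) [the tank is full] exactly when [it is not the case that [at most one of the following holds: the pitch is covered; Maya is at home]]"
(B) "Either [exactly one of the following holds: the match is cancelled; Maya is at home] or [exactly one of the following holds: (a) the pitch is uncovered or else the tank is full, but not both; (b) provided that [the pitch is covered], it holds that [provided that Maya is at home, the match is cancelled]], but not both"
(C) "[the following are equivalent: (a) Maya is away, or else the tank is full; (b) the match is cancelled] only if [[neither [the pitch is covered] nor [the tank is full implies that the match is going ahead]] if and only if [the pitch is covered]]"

Let V = "the match is cancelled" (T), G = "Maya is at home" (T), R = "the tank is full" (F), P = "the pitch is covered" (F).

(A): Formalization: (V ⊕ ¬G) ↓ (R ↔ ¬(P ↑ G))

¬G = ¬T = F
V ⊕ ¬G = T ⊕ F = T
P ↑ G = F ↑ T = T
¬(P ↑ G) = ¬T = F
R ↔ ¬(P ↑ G) = F ↔ F = T
(V ⊕ ¬G) ↓ (R ↔ ¬(P ↑ G)) = T ↓ T = F
So (A) is false.

(B): Parsed as (V ⊕ G) ⊕ ((¬P ⊕ R) ⊕ (P → (G → V)))

V ⊕ G = T ⊕ T = F
¬P = ¬F = T
¬P ⊕ R = T ⊕ F = T
G → V = T → T = T
P → (G → V) = F → T = T
(¬P ⊕ R) ⊕ (P → (G → V)) = T ⊕ T = F
(V ⊕ G) ⊕ ((¬P ⊕ R) ⊕ (P → (G → V))) = F ⊕ F = F
So (B) is false.

(C): Parsed as ((¬G ∨ R) ↔ V) → ((P ↓ (R → ¬V)) ↔ P)

¬G = ¬T = F
¬G ∨ R = F ∨ F = F
(¬G ∨ R) ↔ V = F ↔ T = F
¬V = ¬T = F
R → ¬V = F → F = T
P ↓ (R → ¬V) = F ↓ T = F
(P ↓ (R → ¬V)) ↔ P = F ↔ F = T
((¬G ∨ R) ↔ V) → ((P ↓ (R → ¬V)) ↔ P) = F → T = T
Thus (C) is true.

Count: 1.

1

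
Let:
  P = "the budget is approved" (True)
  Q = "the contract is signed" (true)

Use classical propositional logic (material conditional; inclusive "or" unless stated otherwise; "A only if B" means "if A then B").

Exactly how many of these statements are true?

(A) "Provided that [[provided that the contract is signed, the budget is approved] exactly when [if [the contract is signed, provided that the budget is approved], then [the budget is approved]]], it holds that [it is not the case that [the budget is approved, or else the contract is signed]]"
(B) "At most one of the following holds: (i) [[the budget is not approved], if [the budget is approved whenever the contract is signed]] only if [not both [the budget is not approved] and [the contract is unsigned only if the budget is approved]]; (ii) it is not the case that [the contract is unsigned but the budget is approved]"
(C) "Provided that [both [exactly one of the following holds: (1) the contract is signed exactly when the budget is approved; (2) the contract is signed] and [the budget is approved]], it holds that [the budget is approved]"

1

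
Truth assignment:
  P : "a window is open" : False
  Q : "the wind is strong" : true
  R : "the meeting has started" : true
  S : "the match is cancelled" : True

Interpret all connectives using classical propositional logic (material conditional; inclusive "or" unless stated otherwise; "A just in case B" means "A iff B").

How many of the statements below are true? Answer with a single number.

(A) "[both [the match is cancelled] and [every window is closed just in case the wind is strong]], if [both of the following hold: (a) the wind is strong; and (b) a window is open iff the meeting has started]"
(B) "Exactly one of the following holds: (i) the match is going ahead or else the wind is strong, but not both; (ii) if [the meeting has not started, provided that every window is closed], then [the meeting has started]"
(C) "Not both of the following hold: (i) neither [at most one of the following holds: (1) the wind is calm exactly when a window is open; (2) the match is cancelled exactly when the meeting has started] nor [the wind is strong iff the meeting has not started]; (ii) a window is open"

2

(A): Parsed as (Q & (P <-> R)) -> (S & (~P <-> Q))

P <-> R = F <-> T = F
Q & (P <-> R) = T & F = F
~P = ~F = T
~P <-> Q = T <-> T = T
S & (~P <-> Q) = T & T = T
(Q & (P <-> R)) -> (S & (~P <-> Q)) = F -> T = T
So (A) is true.

(B): In symbols: (~S xor Q) xor ((~P -> ~R) -> R)

~S = ~T = F
~S xor Q = F xor T = T
~P = ~F = T
~R = ~T = F
~P -> ~R = T -> F = F
(~P -> ~R) -> R = F -> T = T
(~S xor Q) xor ((~P -> ~R) -> R) = T xor T = F
So (B) is false.

(C): In symbols: (((~Q <-> P) nand (S <-> R)) nor (Q <-> ~R)) nand P

~Q = ~T = F
~Q <-> P = F <-> F = T
S <-> R = T <-> T = T
(~Q <-> P) nand (S <-> R) = T nand T = F
~R = ~T = F
Q <-> ~R = T <-> F = F
((~Q <-> P) nand (S <-> R)) nor (Q <-> ~R) = F nor F = T
(((~Q <-> P) nand (S <-> R)) nor (Q <-> ~R)) nand P = T nand F = T
Thus (C) is true.

True statements: 2 ((A), (C)).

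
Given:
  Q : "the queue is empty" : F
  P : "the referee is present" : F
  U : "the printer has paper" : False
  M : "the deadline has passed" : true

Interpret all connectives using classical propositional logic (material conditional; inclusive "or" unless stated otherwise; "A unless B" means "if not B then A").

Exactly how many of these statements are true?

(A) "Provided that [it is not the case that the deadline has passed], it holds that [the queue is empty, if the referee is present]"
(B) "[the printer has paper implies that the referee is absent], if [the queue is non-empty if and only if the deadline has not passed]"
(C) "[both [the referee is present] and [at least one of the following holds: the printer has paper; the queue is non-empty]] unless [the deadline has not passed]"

(A): In symbols: ¬M → (P → Q)

¬M = ¬T = F
P → Q = F → F = T
¬M → (P → Q) = F → T = T
So (A) is true.

(B): Formalization: (¬Q ↔ ¬M) → (U → ¬P)

¬Q = ¬F = T
¬M = ¬T = F
¬Q ↔ ¬M = T ↔ F = F
¬P = ¬F = T
U → ¬P = F → T = T
(¬Q ↔ ¬M) → (U → ¬P) = F → T = T
So (B) is true.

(C): In symbols: (P ∧ (U ∨ ¬Q)) ∨ ¬M

¬Q = ¬F = T
U ∨ ¬Q = F ∨ T = T
P ∧ (U ∨ ¬Q) = F ∧ T = F
¬M = ¬T = F
(P ∧ (U ∨ ¬Q)) ∨ ¬M = F ∨ F = F
Thus (C) is false.

Count: 2.

2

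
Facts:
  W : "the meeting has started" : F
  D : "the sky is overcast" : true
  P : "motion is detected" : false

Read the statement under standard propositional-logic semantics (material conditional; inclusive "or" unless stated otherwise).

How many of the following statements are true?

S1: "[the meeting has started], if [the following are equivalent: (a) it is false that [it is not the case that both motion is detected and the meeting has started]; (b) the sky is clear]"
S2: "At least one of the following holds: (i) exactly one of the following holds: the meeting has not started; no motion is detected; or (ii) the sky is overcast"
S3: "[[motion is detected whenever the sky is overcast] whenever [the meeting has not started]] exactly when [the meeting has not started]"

S1: In symbols: (~(P nand W) <-> ~D) -> W

P nand W = F nand F = T
~(P nand W) = ~T = F
~D = ~T = F
~(P nand W) <-> ~D = F <-> F = T
(~(P nand W) <-> ~D) -> W = T -> F = F
Hence S1 is false.

S2: Parsed as (~W xor ~P) | D

~W = ~F = T
~P = ~F = T
~W xor ~P = T xor T = F
(~W xor ~P) | D = F | T = T
Thus S2 is true.

S3: This is (~W -> (D -> P)) <-> ~W.

~W = ~F = T
D -> P = T -> F = F
~W -> (D -> P) = T -> F = F
~W = ~F = T
(~W -> (D -> P)) <-> ~W = F <-> T = F
So S3 is false.

True statements: 1.

1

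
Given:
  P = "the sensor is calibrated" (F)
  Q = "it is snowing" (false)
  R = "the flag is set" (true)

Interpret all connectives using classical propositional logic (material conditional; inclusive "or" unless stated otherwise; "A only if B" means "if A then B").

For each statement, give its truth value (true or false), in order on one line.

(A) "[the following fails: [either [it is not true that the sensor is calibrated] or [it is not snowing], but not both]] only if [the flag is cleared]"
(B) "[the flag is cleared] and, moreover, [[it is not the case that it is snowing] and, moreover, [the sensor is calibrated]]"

(A): In symbols: ~(~P xor ~Q) -> ~R

~P = ~F = T
~Q = ~F = T
~P xor ~Q = T xor T = F
~(~P xor ~Q) = ~F = T
~R = ~T = F
~(~P xor ~Q) -> ~R = T -> F = F
Thus (A) is false.

(B): Formalization: ~R & (~Q & P)

~R = ~T = F
~Q = ~F = T
~Q & P = T & F = F
~R & (~Q & P) = F & F = F
Thus (B) is false.

(A) false, (B) false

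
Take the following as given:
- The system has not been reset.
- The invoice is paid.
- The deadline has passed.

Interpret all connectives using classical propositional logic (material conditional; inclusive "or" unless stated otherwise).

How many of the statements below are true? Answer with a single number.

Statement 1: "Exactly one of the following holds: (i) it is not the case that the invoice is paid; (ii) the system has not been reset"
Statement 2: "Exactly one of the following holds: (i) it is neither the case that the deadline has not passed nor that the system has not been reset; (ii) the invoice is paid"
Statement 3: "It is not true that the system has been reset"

3

Let L = "the invoice is paid" (T), Q = "the system has been reset" (F), W = "the deadline has passed" (T).

Statement 1: Parsed as ¬L ⊕ ¬Q

¬L = ¬T = F
¬Q = ¬F = T
¬L ⊕ ¬Q = F ⊕ T = T
So Statement 1 is true.

Statement 2: Formalization: (¬W ↓ ¬Q) ⊕ L

¬W = ¬T = F
¬Q = ¬F = T
¬W ↓ ¬Q = F ↓ T = F
(¬W ↓ ¬Q) ⊕ L = F ⊕ T = T
Hence Statement 2 is true.

Statement 3: Parsed as ¬Q

¬Q = ¬F = T
So Statement 3 is true.

Count: 3.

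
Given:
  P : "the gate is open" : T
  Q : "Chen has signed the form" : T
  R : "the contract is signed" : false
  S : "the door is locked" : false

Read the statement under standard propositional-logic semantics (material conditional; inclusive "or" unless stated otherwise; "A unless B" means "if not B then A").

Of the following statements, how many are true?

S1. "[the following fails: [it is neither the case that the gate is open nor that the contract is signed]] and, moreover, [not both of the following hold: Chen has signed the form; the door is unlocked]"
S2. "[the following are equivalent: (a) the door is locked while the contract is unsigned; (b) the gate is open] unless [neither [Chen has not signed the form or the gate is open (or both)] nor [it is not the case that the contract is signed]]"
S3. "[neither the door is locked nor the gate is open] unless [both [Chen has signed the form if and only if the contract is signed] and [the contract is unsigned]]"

S1: Parsed as ¬(P ↓ R) ∧ (Q ↑ ¬S)

P ↓ R = T ↓ F = F
¬(P ↓ R) = ¬F = T
¬S = ¬F = T
Q ↑ ¬S = T ↑ T = F
¬(P ↓ R) ∧ (Q ↑ ¬S) = T ∧ F = F
Thus S1 is false.

S2: Parsed as ((S ∧ ¬R) ↔ P) ∨ ((¬Q ∨ P) ↓ ¬R)

¬R = ¬F = T
S ∧ ¬R = F ∧ T = F
(S ∧ ¬R) ↔ P = F ↔ T = F
¬Q = ¬T = F
¬Q ∨ P = F ∨ T = T
¬R = ¬F = T
(¬Q ∨ P) ↓ ¬R = T ↓ T = F
((S ∧ ¬R) ↔ P) ∨ ((¬Q ∨ P) ↓ ¬R) = F ∨ F = F
Thus S2 is false.

S3: Parsed as (S ↓ P) ∨ ((Q ↔ R) ∧ ¬R)

S ↓ P = F ↓ T = F
Q ↔ R = T ↔ F = F
¬R = ¬F = T
(Q ↔ R) ∧ ¬R = F ∧ T = F
(S ↓ P) ∨ ((Q ↔ R) ∧ ¬R) = F ∨ F = F
So S3 is false.

True statements: 0 (none).

0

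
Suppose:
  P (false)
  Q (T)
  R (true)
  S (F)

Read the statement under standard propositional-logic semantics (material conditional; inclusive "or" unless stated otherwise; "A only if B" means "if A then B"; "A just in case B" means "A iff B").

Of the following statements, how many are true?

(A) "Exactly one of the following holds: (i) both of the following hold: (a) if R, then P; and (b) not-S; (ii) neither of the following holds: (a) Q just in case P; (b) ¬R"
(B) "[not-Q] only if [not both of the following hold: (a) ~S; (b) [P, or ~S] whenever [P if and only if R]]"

(A): Parsed as ((R -> P) & ~S) xor ((Q <-> P) nor ~R)

R -> P = T -> F = F
~S = ~F = T
(R -> P) & ~S = F & T = F
Q <-> P = T <-> F = F
~R = ~T = F
(Q <-> P) nor ~R = F nor F = T
((R -> P) & ~S) xor ((Q <-> P) nor ~R) = F xor T = T
Thus (A) is true.

(B): Formalization: ~Q -> (~S nand ((P <-> R) -> (P | ~S)))

~Q = ~T = F
~S = ~F = T
P <-> R = F <-> T = F
~S = ~F = T
P | ~S = F | T = T
(P <-> R) -> (P | ~S) = F -> T = T
~S nand ((P <-> R) -> (P | ~S)) = T nand T = F
~Q -> (~S nand ((P <-> R) -> (P | ~S))) = F -> F = T
So (B) is true.

Count: 2.

2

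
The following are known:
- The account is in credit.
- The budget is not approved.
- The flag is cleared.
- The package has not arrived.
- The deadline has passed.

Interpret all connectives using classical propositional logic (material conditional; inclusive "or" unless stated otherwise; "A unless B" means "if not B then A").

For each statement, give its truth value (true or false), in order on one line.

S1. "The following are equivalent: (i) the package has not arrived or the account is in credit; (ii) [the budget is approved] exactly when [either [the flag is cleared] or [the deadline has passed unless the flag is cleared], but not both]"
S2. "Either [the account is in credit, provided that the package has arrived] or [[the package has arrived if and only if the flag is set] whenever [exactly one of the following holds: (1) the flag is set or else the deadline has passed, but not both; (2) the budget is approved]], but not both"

Let S = "the package has arrived" (F), P = "the account is overdrawn" (F), Q = "the budget is approved" (F), R = "the flag is set" (F), U = "the deadline has passed" (T).

S1: This is (¬S ∨ ¬P) ↔ (Q ↔ (¬R ⊕ (U ∨ ¬R))).

¬S = ¬F = T
¬P = ¬F = T
¬S ∨ ¬P = T ∨ T = T
¬R = ¬F = T
¬R = ¬F = T
U ∨ ¬R = T ∨ T = T
¬R ⊕ (U ∨ ¬R) = T ⊕ T = F
Q ↔ (¬R ⊕ (U ∨ ¬R)) = F ↔ F = T
(¬S ∨ ¬P) ↔ (Q ↔ (¬R ⊕ (U ∨ ¬R))) = T ↔ T = T
So S1 is true.

S2: This is (S → ¬P) ⊕ (((R ⊕ U) ⊕ Q) → (S ↔ R)).

¬P = ¬F = T
S → ¬P = F → T = T
R ⊕ U = F ⊕ T = T
(R ⊕ U) ⊕ Q = T ⊕ F = T
S ↔ R = F ↔ F = T
((R ⊕ U) ⊕ Q) → (S ↔ R) = T → T = T
(S → ¬P) ⊕ (((R ⊕ U) ⊕ Q) → (S ↔ R)) = T ⊕ T = F
So S2 is false.

S1 True; S2 False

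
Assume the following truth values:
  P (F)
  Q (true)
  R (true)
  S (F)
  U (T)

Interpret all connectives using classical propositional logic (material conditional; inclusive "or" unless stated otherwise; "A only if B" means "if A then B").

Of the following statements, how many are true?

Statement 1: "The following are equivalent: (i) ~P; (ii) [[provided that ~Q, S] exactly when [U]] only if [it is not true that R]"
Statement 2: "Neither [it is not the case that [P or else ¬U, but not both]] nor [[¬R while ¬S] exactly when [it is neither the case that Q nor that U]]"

Statement 1: In symbols: not P iff (((not Q -> S) iff U) -> not R)

not P = not False = True
not Q = not True = False
not Q -> S = False -> False = True
(not Q -> S) iff U = True iff True = True
not R = not True = False
((not Q -> S) iff U) -> not R = True -> False = False
not P iff (((not Q -> S) iff U) -> not R) = True iff False = False
So Statement 1 is false.

Statement 2: This is not (P xor not U) nor ((not R and not S) iff (Q nor U)).

not U = not True = False
P xor not U = False xor False = False
not (P xor not U) = not False = True
not R = not True = False
not S = not False = True
not R and not S = False and True = False
Q nor U = True nor True = False
(not R and not S) iff (Q nor U) = False iff False = True
not (P xor not U) nor ((not R and not S) iff (Q nor U)) = True nor True = False
Thus Statement 2 is false.

True statements: 0 (none).

0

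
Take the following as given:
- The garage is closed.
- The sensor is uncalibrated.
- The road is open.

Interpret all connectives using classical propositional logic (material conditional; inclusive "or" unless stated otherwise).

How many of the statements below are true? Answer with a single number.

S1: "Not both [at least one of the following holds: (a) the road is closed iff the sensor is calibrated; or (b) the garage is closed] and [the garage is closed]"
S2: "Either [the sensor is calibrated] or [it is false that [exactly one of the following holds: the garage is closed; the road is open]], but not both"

1

Let R = "the road is closed" (F), Q = "the sensor is calibrated" (F), P = "the garage is closed" (T).

S1: In symbols: ((R ↔ Q) ∨ P) ↑ P

R ↔ Q = F ↔ F = T
(R ↔ Q) ∨ P = T ∨ T = T
((R ↔ Q) ∨ P) ↑ P = T ↑ T = F
So S1 is false.

S2: Formalization: Q ⊕ ¬(P ⊕ ¬R)

¬R = ¬F = T
P ⊕ ¬R = T ⊕ T = F
¬(P ⊕ ¬R) = ¬F = T
Q ⊕ ¬(P ⊕ ¬R) = F ⊕ T = T
So S2 is true.

1 of the 2 statements is true (S2).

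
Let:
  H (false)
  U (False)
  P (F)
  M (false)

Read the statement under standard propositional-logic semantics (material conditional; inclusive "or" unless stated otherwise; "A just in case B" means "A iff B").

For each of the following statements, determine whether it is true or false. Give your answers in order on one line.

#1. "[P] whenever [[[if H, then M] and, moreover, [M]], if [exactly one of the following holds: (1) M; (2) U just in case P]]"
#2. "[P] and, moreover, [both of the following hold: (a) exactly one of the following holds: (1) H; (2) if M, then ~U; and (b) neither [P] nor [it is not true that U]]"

#1 True; #2 False

#1: Formalization: ((M xor (U <-> P)) -> ((H -> M) & M)) -> P

U <-> P = F <-> F = T
M xor (U <-> P) = F xor T = T
H -> M = F -> F = T
(H -> M) & M = T & F = F
(M xor (U <-> P)) -> ((H -> M) & M) = T -> F = F
((M xor (U <-> P)) -> ((H -> M) & M)) -> P = F -> F = T
Thus #1 is true.

#2: Formalization: P & ((H xor (M -> ~U)) & (P nor ~U))

~U = ~F = T
M -> ~U = F -> T = T
H xor (M -> ~U) = F xor T = T
~U = ~F = T
P nor ~U = F nor T = F
(H xor (M -> ~U)) & (P nor ~U) = T & F = F
P & ((H xor (M -> ~U)) & (P nor ~U)) = F & F = F
Thus #2 is false.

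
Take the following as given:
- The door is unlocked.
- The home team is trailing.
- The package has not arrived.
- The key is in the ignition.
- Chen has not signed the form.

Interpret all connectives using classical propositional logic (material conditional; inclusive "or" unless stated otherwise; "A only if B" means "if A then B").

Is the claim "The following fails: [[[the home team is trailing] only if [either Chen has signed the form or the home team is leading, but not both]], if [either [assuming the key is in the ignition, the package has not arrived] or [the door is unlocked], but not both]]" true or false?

False.

Let S = "the key is in the ignition" (T), R = "the package has arrived" (F), P = "the door is locked" (F), Q = "the home team is leading" (F), U = "Chen has signed the form" (F).
Formalization: ~(((S -> ~R) xor ~P) -> (~Q -> (U xor Q)))

~R = ~F = T
S -> ~R = T -> T = T
~P = ~F = T
(S -> ~R) xor ~P = T xor T = F
~Q = ~F = T
U xor Q = F xor F = F
~Q -> (U xor Q) = T -> F = F
((S -> ~R) xor ~P) -> (~Q -> (U xor Q)) = F -> F = T
~(((S -> ~R) xor ~P) -> (~Q -> (U xor Q))) = ~T = F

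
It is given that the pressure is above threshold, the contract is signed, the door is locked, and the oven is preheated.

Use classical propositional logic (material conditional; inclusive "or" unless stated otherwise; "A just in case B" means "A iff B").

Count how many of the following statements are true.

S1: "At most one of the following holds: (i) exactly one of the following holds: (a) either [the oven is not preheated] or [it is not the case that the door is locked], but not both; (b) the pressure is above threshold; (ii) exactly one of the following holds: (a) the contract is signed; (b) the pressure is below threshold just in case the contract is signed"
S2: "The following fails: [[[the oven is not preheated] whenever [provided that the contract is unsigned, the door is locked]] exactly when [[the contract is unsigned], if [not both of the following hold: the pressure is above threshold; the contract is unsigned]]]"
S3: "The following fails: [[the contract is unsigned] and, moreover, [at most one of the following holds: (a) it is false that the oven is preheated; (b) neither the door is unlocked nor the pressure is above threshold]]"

1

Let W = "the oven is preheated" (T), S = "the door is locked" (T), Q = "the pressure is above threshold" (T), P = "the contract is signed" (T).

S1: In symbols: ((¬W ⊕ ¬S) ⊕ Q) ↑ (P ⊕ (¬Q ↔ P))

¬W = ¬T = F
¬S = ¬T = F
¬W ⊕ ¬S = F ⊕ F = F
(¬W ⊕ ¬S) ⊕ Q = F ⊕ T = T
¬Q = ¬T = F
¬Q ↔ P = F ↔ T = F
P ⊕ (¬Q ↔ P) = T ⊕ F = T
((¬W ⊕ ¬S) ⊕ Q) ↑ (P ⊕ (¬Q ↔ P)) = T ↑ T = F
So S1 is false.

S2: Parsed as ¬(((¬P → S) → ¬W) ↔ ((Q ↑ ¬P) → ¬P))

¬P = ¬T = F
¬P → S = F → T = T
¬W = ¬T = F
(¬P → S) → ¬W = T → F = F
¬P = ¬T = F
Q ↑ ¬P = T ↑ F = T
¬P = ¬T = F
(Q ↑ ¬P) → ¬P = T → F = F
((¬P → S) → ¬W) ↔ ((Q ↑ ¬P) → ¬P) = F ↔ F = T
¬(((¬P → S) → ¬W) ↔ ((Q ↑ ¬P) → ¬P)) = ¬T = F
Hence S2 is false.

S3: This is ¬(¬P ∧ (¬W ↑ (¬S ↓ Q))).

¬P = ¬T = F
¬W = ¬T = F
¬S = ¬T = F
¬S ↓ Q = F ↓ T = F
¬W ↑ (¬S ↓ Q) = F ↑ F = T
¬P ∧ (¬W ↑ (¬S ↓ Q)) = F ∧ T = F
¬(¬P ∧ (¬W ↑ (¬S ↓ Q))) = ¬F = T
Thus S3 is true.

True statements: 1 (S3).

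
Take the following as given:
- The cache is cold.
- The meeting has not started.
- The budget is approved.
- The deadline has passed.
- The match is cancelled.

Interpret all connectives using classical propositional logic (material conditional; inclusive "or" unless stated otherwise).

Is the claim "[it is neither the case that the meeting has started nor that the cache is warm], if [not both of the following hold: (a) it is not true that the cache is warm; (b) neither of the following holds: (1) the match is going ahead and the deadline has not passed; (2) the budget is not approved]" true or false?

true

Let V = "the cache is warm" (F), M = "the match is cancelled" (T), R = "the deadline has passed" (T), H = "the budget is approved" (T), Q = "the meeting has started" (F).
Formalization: (~V nand ((~M & ~R) nor ~H)) -> (Q nor V)

~V = ~F = T
~M = ~T = F
~R = ~T = F
~M & ~R = F & F = F
~H = ~T = F
(~M & ~R) nor ~H = F nor F = T
~V nand ((~M & ~R) nor ~H) = T nand T = F
Q nor V = F nor F = T
(~V nand ((~M & ~R) nor ~H)) -> (Q nor V) = F -> T = T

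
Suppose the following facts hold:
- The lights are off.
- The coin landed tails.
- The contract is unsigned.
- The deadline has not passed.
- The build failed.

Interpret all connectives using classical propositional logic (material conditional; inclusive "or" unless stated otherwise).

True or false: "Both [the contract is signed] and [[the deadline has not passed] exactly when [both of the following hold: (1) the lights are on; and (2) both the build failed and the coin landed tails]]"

The statement is false.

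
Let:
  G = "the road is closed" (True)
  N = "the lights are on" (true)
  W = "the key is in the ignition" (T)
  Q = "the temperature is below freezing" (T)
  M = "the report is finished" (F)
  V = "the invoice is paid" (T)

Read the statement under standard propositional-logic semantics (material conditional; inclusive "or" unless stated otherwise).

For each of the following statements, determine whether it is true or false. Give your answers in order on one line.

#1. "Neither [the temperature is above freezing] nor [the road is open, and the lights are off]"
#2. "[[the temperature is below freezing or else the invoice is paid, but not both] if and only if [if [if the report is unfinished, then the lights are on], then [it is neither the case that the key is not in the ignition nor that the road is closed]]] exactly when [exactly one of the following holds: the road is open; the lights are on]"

#1: Formalization: not Q nor (not G and not N)

not Q = not True = False
not G = not True = False
not N = not True = False
not G and not N = False and False = False
not Q nor (not G and not N) = False nor False = True
So #1 is true.

#2: This is ((Q xor V) iff ((not M -> N) -> (not W nor G))) iff (not G xor N).

Q xor V = True xor True = False
not M = not False = True
not M -> N = True -> True = True
not W = not True = False
not W nor G = False nor True = False
(not M -> N) -> (not W nor G) = True -> False = False
(Q xor V) iff ((not M -> N) -> (not W nor G)) = False iff False = True
not G = not True = False
not G xor N = False xor True = True
((Q xor V) iff ((not M -> N) -> (not W nor G))) iff (not G xor N) = True iff True = True
So #2 is true.

#1 true; #2 true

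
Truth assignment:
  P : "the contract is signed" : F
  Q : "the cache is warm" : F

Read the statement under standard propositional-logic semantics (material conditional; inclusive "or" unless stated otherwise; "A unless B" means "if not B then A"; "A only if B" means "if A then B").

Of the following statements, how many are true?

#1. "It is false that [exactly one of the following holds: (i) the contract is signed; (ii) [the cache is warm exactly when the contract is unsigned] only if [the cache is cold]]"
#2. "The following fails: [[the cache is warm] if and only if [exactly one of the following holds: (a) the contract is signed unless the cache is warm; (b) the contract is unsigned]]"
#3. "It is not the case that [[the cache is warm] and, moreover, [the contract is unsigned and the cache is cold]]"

#1: In symbols: not (P xor ((Q iff not P) -> not Q))

not P = not False = True
Q iff not P = False iff True = False
not Q = not False = True
(Q iff not P) -> not Q = False -> True = True
P xor ((Q iff not P) -> not Q) = False xor True = True
not (P xor ((Q iff not P) -> not Q)) = not True = False
Hence #1 is false.

#2: This is not (Q iff ((P or Q) xor not P)).

P or Q = False or False = False
not P = not False = True
(P or Q) xor not P = False xor True = True
Q iff ((P or Q) xor not P) = False iff True = False
not (Q iff ((P or Q) xor not P)) = not False = True
Hence #2 is true.

#3: Parsed as not (Q and (not P and not Q))

not P = not False = True
not Q = not False = True
not P and not Q = True and True = True
Q and (not P and not Q) = False and True = False
not (Q and (not P and not Q)) = not False = True
Hence #3 is true.

2 of the 3 statements are true.

2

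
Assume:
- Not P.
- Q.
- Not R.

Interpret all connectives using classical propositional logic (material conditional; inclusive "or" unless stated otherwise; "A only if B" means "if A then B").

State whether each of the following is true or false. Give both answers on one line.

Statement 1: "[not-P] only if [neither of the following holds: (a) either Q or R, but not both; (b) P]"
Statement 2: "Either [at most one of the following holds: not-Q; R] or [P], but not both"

Statement 1: Formalization: ~P -> ((Q xor R) nor P)

~P = ~F = T
Q xor R = T xor F = T
(Q xor R) nor P = T nor F = F
~P -> ((Q xor R) nor P) = T -> F = F
Thus Statement 1 is false.

Statement 2: This is (~Q nand R) xor P.

~Q = ~T = F
~Q nand R = F nand F = T
(~Q nand R) xor P = T xor F = T
So Statement 2 is true.

Statement 1 false, Statement 2 true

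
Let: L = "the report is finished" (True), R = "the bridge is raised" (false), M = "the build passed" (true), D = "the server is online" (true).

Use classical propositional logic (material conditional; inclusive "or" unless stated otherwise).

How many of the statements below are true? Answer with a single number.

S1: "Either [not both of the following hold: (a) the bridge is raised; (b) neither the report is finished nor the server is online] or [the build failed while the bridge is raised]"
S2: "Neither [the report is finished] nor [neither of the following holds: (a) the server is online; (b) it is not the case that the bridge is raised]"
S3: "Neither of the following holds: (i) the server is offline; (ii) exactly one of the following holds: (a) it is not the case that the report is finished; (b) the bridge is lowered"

1

S1: Parsed as (R nand (L nor D)) or (not M and R)

L nor D = True nor True = False
R nand (L nor D) = False nand False = True
not M = not True = False
not M and R = False and False = False
(R nand (L nor D)) or (not M and R) = True or False = True
Thus S1 is true.

S2: Formalization: L nor (D nor not R)

not R = not False = True
D nor not R = True nor True = False
L nor (D nor not R) = True nor False = False
So S2 is false.

S3: In symbols: not D nor (not L xor not R)

not D = not True = False
not L = not True = False
not R = not False = True
not L xor not R = False xor True = True
not D nor (not L xor not R) = False nor True = False
So S3 is false.

1 of the 3 statements is true (S1).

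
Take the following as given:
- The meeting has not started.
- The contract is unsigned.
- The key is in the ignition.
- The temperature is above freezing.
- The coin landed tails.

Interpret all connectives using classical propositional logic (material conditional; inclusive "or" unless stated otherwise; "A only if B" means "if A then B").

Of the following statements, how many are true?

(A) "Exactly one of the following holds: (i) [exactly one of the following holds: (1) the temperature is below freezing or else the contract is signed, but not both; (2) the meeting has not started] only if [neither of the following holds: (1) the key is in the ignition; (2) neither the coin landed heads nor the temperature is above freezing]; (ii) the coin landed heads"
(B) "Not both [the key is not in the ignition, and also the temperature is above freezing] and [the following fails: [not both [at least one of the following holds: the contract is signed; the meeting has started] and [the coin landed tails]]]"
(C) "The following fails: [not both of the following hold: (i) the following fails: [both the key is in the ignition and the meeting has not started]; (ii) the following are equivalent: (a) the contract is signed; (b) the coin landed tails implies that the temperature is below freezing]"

Let S = "the temperature is below freezing" (F), Q = "the contract is signed" (F), P = "the meeting has started" (F), R = "the key is in the ignition" (T), U = "the coin landed heads" (F).

(A): This is (((S xor Q) xor ~P) -> (R nor (U nor ~S))) xor U.

S xor Q = F xor F = F
~P = ~F = T
(S xor Q) xor ~P = F xor T = T
~S = ~F = T
U nor ~S = F nor T = F
R nor (U nor ~S) = T nor F = F
((S xor Q) xor ~P) -> (R nor (U nor ~S)) = T -> F = F
(((S xor Q) xor ~P) -> (R nor (U nor ~S))) xor U = F xor F = F
Hence (A) is false.

(B): This is (~R & ~S) nand ~((Q | P) nand ~U).

~R = ~T = F
~S = ~F = T
~R & ~S = F & T = F
Q | P = F | F = F
~U = ~F = T
(Q | P) nand ~U = F nand T = T
~((Q | P) nand ~U) = ~T = F
(~R & ~S) nand ~((Q | P) nand ~U) = F nand F = T
Hence (B) is true.

(C): In symbols: ~(~(R & ~P) nand (Q <-> (~U -> S)))

~P = ~F = T
R & ~P = T & T = T
~(R & ~P) = ~T = F
~U = ~F = T
~U -> S = T -> F = F
Q <-> (~U -> S) = F <-> F = T
~(R & ~P) nand (Q <-> (~U -> S)) = F nand T = T
~(~(R & ~P) nand (Q <-> (~U -> S))) = ~T = F
Hence (C) is false.

1 of the 3 statements is true ((B)).

1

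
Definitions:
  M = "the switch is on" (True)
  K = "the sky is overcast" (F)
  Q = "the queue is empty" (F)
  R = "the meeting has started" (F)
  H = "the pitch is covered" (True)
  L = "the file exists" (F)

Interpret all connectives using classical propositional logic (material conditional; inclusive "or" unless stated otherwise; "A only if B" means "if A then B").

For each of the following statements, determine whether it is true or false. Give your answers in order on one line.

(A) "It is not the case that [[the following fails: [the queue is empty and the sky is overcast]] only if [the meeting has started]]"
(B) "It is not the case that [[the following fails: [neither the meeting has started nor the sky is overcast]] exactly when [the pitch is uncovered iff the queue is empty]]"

(A) True; (B) True

(A): This is ~(~(Q & K) -> R).

Q & K = F & F = F
~(Q & K) = ~F = T
~(Q & K) -> R = T -> F = F
~(~(Q & K) -> R) = ~F = T
Hence (A) is true.

(B): This is ~(~(R nor K) <-> (~H <-> Q)).

R nor K = F nor F = T
~(R nor K) = ~T = F
~H = ~T = F
~H <-> Q = F <-> F = T
~(R nor K) <-> (~H <-> Q) = F <-> T = F
~(~(R nor K) <-> (~H <-> Q)) = ~F = T
Thus (B) is true.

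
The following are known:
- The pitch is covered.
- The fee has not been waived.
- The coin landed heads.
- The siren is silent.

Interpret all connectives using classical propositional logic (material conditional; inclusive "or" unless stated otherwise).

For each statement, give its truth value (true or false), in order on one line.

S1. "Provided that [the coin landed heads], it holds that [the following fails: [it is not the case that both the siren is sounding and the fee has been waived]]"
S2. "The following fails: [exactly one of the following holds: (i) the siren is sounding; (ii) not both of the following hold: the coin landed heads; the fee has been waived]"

Let N = "the coin landed heads" (T), Q = "the siren is sounding" (F), R = "the fee has been waived" (F).

S1: Parsed as N -> ~(Q nand R)

Q nand R = F nand F = T
~(Q nand R) = ~T = F
N -> ~(Q nand R) = T -> F = F
Thus S1 is false.

S2: This is ~(Q xor (N nand R)).

N nand R = T nand F = T
Q xor (N nand R) = F xor T = T
~(Q xor (N nand R)) = ~T = F
Thus S2 is false.

S1 false; S2 false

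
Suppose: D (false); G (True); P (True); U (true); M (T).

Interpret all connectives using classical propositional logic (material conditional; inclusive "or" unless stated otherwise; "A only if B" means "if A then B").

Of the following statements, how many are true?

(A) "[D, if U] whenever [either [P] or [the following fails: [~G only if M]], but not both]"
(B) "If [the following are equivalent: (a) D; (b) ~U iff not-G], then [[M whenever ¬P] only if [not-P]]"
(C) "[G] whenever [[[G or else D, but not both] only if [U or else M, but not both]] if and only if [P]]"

2

(A): Parsed as (P xor ~(~G -> M)) -> (U -> D)

~G = ~T = F
~G -> M = F -> T = T
~(~G -> M) = ~T = F
P xor ~(~G -> M) = T xor F = T
U -> D = T -> F = F
(P xor ~(~G -> M)) -> (U -> D) = T -> F = F
So (A) is false.

(B): Formalization: (D <-> (~U <-> ~G)) -> ((~P -> M) -> ~P)

~U = ~T = F
~G = ~T = F
~U <-> ~G = F <-> F = T
D <-> (~U <-> ~G) = F <-> T = F
~P = ~T = F
~P -> M = F -> T = T
~P = ~T = F
(~P -> M) -> ~P = T -> F = F
(D <-> (~U <-> ~G)) -> ((~P -> M) -> ~P) = F -> F = T
Thus (B) is true.

(C): This is (((G xor D) -> (U xor M)) <-> P) -> G.

G xor D = T xor F = T
U xor M = T xor T = F
(G xor D) -> (U xor M) = T -> F = F
((G xor D) -> (U xor M)) <-> P = F <-> T = F
(((G xor D) -> (U xor M)) <-> P) -> G = F -> T = T
Hence (C) is true.

True statements: 2 ((B), (C)).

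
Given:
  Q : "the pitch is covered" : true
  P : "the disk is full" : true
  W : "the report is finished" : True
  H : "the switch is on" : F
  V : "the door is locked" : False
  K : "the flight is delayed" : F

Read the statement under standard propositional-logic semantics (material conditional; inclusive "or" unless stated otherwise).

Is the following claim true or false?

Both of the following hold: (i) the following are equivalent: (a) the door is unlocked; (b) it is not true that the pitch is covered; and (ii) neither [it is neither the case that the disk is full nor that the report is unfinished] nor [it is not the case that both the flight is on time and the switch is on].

The statement is false.

Parsed as (~V <-> ~Q) & ((P nor ~W) nor (~K nand H))

~V = ~F = T
~Q = ~T = F
~V <-> ~Q = T <-> F = F
~W = ~T = F
P nor ~W = T nor F = F
~K = ~F = T
~K nand H = T nand F = T
(P nor ~W) nor (~K nand H) = F nor T = F
(~V <-> ~Q) & ((P nor ~W) nor (~K nand H)) = F & F = F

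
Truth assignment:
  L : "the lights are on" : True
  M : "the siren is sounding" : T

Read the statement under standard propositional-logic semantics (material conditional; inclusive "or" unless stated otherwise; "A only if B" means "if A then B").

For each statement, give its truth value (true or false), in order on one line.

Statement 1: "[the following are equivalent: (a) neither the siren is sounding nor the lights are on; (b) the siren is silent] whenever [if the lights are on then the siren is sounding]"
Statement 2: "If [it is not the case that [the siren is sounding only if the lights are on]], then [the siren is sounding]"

Statement 1: Formalization: (L -> M) -> ((M nor L) iff not M)

L -> M = True -> True = True
M nor L = True nor True = False
not M = not True = False
(M nor L) iff not M = False iff False = True
(L -> M) -> ((M nor L) iff not M) = True -> True = True
Hence Statement 1 is true.

Statement 2: This is not (M -> L) -> M.

M -> L = True -> True = True
not (M -> L) = not True = False
not (M -> L) -> M = False -> True = True
Thus Statement 2 is true.

Statement 1 T / Statement 2 T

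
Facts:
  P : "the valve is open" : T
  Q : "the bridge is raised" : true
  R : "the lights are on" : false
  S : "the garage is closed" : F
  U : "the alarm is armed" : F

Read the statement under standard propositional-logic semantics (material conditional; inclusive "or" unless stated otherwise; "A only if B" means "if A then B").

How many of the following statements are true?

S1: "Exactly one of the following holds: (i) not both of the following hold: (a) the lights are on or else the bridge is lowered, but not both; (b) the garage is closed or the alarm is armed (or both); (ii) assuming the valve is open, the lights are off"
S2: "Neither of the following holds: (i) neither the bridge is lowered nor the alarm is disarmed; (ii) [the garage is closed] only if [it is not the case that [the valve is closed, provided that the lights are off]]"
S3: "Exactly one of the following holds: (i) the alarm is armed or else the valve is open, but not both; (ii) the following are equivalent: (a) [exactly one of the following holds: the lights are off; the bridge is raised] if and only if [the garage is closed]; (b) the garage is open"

0

S1: In symbols: ((R xor ~Q) nand (S | U)) xor (P -> ~R)

~Q = ~T = F
R xor ~Q = F xor F = F
S | U = F | F = F
(R xor ~Q) nand (S | U) = F nand F = T
~R = ~F = T
P -> ~R = T -> T = T
((R xor ~Q) nand (S | U)) xor (P -> ~R) = T xor T = F
Thus S1 is false.

S2: Parsed as (~Q nor ~U) nor (S -> ~(~R -> ~P))

~Q = ~T = F
~U = ~F = T
~Q nor ~U = F nor T = F
~R = ~F = T
~P = ~T = F
~R -> ~P = T -> F = F
~(~R -> ~P) = ~F = T
S -> ~(~R -> ~P) = F -> T = T
(~Q nor ~U) nor (S -> ~(~R -> ~P)) = F nor T = F
So S2 is false.

S3: This is (U xor P) xor (((~R xor Q) <-> S) <-> ~S).

U xor P = F xor T = T
~R = ~F = T
~R xor Q = T xor T = F
(~R xor Q) <-> S = F <-> F = T
~S = ~F = T
((~R xor Q) <-> S) <-> ~S = T <-> T = T
(U xor P) xor (((~R xor Q) <-> S) <-> ~S) = T xor T = F
Thus S3 is false.

0 of the 3 statements are true (none).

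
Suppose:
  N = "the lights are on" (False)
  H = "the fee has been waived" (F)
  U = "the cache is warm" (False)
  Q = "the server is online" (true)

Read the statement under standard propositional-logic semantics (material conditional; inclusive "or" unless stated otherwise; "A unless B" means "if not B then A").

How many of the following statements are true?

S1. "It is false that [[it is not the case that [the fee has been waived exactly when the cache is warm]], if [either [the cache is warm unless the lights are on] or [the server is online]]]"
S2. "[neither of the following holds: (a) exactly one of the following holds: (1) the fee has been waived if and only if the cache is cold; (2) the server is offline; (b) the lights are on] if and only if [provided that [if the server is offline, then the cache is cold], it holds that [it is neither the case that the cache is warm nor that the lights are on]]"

S1: Parsed as ~(((U | N) | Q) -> ~(H <-> U))

U | N = F | F = F
(U | N) | Q = F | T = T
H <-> U = F <-> F = T
~(H <-> U) = ~T = F
((U | N) | Q) -> ~(H <-> U) = T -> F = F
~(((U | N) | Q) -> ~(H <-> U)) = ~F = T
Thus S1 is true.

S2: In symbols: (((H <-> ~U) xor ~Q) nor N) <-> ((~Q -> ~U) -> (U nor N))

~U = ~F = T
H <-> ~U = F <-> T = F
~Q = ~T = F
(H <-> ~U) xor ~Q = F xor F = F
((H <-> ~U) xor ~Q) nor N = F nor F = T
~Q = ~T = F
~U = ~F = T
~Q -> ~U = F -> T = T
U nor N = F nor F = T
(~Q -> ~U) -> (U nor N) = T -> T = T
(((H <-> ~U) xor ~Q) nor N) <-> ((~Q -> ~U) -> (U nor N)) = T <-> T = T
Hence S2 is true.

2 of the 2 statements are true.

2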